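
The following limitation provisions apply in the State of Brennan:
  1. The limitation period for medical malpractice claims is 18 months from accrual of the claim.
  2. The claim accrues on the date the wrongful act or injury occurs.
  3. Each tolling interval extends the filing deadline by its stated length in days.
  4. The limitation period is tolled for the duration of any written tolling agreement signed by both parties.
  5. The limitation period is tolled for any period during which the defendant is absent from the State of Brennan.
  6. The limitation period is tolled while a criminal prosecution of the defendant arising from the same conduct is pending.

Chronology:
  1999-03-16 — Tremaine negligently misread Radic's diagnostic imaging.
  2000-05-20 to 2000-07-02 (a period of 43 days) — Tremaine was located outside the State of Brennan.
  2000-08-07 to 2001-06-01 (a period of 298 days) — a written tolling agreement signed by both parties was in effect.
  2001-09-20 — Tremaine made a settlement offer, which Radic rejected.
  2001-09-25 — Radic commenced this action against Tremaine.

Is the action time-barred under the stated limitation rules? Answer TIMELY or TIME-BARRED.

TIME-BARRED

The claim accrued on 1999-03-16, the date of the act.
Adding the 18 months base period to 1999-03-16 gives a deadline of 2000-09-16, before any tolling.
The period was tolled for 43 days by the defendant's absence from the jurisdiction (2000-05-20 to 2000-07-02), pushing the deadline to 2000-10-29.
The written tolling agreement from 2000-08-07 to 2001-06-01 tolled the period for 298 days, extending the deadline to 2001-08-23.
None of the other events listed affects the running of the period under the stated rules.
Filing on 2001-09-25 missed the 2001-08-23 deadline — the action is time-barred.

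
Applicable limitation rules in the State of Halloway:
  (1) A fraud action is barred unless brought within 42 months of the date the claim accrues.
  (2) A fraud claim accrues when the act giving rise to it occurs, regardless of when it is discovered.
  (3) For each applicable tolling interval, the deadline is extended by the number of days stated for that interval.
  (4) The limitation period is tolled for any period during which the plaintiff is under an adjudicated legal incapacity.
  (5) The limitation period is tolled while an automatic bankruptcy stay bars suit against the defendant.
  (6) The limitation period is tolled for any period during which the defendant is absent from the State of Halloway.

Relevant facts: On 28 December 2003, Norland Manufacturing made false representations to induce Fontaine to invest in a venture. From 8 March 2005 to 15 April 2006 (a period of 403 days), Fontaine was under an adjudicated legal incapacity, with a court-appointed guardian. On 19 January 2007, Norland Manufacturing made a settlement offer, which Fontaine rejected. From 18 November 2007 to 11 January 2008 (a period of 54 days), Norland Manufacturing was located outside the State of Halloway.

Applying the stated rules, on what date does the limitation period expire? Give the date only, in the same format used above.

27 September 2008

The limitation period began to run on 28 December 2003.
42 months from 28 December 2003 is 28 June 2007.
Because the plaintiff's legal incapacity ran from 8 March 2005 to 15 April 2006, the deadline is extended by 403 days to 4 August 2008.
Because the defendant's absence from the jurisdiction ran from 18 November 2007 to 11 January 2008, the deadline is extended by 54 days to 27 September 2008.
None of the other events listed affects the running of the period under the stated rules.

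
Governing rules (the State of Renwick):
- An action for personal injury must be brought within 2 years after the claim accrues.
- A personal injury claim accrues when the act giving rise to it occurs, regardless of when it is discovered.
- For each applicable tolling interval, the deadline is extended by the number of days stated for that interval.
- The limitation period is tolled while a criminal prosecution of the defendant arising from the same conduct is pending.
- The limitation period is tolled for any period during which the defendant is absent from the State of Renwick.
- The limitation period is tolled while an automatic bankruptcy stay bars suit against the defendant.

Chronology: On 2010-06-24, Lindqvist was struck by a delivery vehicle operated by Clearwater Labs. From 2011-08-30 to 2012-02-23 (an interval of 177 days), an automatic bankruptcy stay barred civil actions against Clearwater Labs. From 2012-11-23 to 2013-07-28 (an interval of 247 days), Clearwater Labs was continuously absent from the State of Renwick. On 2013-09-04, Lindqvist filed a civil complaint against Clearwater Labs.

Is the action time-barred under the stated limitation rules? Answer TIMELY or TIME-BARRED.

TIME-BARRED

The claim accrued on 2010-06-24, when the wrongful act occurred.
The untolled deadline — 2 years after 2010-06-24 — is 2012-06-24.
The period was tolled for 177 days by the automatic bankruptcy stay (2011-08-30 to 2012-02-23), pushing the deadline to 2012-12-18.
The defendant's absence from the jurisdiction from 2012-11-23 to 2013-07-28 tolled the period for 247 days, extending the deadline to 2013-08-22.
Filing on 2013-09-04 missed the 2013-08-22 deadline — the action is time-barred.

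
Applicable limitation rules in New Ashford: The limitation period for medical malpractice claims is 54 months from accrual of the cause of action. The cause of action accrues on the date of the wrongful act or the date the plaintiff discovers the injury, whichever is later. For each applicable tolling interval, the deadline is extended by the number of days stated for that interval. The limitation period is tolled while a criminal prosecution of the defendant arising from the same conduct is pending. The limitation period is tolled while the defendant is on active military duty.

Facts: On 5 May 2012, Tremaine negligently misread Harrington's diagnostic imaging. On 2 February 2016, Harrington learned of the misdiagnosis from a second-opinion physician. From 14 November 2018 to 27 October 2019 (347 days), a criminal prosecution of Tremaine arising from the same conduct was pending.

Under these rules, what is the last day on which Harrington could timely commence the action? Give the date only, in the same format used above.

15 July 2021

The claim accrued on 2 February 2016 — the later of the 5 May 2012 act and the 2 February 2016 discovery.
54 months from 2 February 2016 is 2 August 2020.
The period was tolled for 347 days by the pending criminal prosecution (14 November 2018 to 27 October 2019), pushing the deadline to 15 July 2021.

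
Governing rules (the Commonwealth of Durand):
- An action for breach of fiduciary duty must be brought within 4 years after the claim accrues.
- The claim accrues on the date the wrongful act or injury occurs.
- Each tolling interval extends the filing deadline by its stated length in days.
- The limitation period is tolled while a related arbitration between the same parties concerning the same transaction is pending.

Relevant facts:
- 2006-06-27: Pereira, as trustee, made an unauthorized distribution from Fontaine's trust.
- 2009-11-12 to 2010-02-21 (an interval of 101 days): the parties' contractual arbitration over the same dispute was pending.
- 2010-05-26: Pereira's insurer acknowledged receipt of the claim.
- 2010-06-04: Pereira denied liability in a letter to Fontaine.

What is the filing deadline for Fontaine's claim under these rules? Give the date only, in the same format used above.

The claim accrued on 2006-06-27, the date of the act.
Adding the 4 years base period to 2006-06-27 gives a deadline of 2010-06-27, before any tolling.
The pending related arbitration from 2009-11-12 to 2010-02-21 tolled the period for 101 days, extending the deadline to 2010-10-06.
The other events in the timeline have no effect on the limitation period under the stated rules.

2010-10-06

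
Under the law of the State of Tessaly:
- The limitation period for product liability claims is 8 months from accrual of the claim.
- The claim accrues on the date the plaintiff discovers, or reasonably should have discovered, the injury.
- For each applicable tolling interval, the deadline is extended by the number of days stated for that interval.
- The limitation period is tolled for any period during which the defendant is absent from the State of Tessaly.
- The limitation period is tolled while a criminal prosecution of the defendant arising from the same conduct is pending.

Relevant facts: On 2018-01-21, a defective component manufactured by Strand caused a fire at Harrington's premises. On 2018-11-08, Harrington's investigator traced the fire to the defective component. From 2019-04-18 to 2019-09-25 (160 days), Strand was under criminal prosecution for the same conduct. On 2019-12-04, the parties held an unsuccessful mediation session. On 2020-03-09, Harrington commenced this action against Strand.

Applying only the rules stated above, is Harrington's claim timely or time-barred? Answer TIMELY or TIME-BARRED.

TIME-BARRED

Under the discovery rule, the claim accrued on 2018-11-08, when Harrington discovered the injury — not on the 2018-01-21 date of the underlying act.
The untolled deadline — 8 months after 2018-11-08 — is 2019-07-08.
Because the pending criminal prosecution ran from 2019-04-18 to 2019-09-25, the deadline is extended by 160 days to 2019-12-15.
The other events in the timeline have no effect on the limitation period under the stated rules.
Harrington filed on 2020-03-09, after the 2019-12-15 deadline, so the action is time-barred.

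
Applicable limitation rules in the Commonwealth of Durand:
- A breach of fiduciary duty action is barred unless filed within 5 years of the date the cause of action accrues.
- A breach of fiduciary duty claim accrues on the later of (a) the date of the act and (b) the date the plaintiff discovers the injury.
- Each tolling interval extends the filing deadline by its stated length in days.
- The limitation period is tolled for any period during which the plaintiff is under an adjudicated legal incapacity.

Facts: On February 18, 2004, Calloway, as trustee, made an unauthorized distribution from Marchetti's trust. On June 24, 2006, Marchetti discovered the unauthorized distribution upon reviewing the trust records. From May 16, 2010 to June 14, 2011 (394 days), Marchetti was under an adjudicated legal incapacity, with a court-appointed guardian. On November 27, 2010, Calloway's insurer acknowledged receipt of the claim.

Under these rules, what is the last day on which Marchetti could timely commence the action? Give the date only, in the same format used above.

Because discovery on June 24, 2006 post-dates the February 18, 2004 act, accrual under the later-of rule falls on June 24, 2006.
The untolled deadline — 5 years after June 24, 2006 — is June 24, 2011.
The plaintiff's legal incapacity from May 16, 2010 to June 14, 2011 tolled the period for 394 days, extending the deadline to July 22, 2012.
Nothing else in the chronology tolls or restarts the period.

July 22, 2012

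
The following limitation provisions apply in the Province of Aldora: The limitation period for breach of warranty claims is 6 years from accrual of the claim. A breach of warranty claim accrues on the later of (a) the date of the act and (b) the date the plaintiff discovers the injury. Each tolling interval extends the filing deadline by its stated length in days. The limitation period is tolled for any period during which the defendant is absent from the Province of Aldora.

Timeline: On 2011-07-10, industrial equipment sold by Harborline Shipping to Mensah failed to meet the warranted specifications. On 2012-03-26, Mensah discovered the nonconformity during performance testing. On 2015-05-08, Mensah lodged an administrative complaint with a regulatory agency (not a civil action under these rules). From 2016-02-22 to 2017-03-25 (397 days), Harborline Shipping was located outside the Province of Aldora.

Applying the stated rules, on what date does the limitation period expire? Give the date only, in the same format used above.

2019-04-27

Taking the later of the act (2011-07-10) and discovery (2012-03-26), the claim accrued on 2012-03-26.
The untolled deadline — 6 years after 2012-03-26 — is 2018-03-26.
The period was tolled for 397 days by the defendant's absence from the jurisdiction (2016-02-22 to 2017-03-25), pushing the deadline to 2019-04-27.
Nothing else in the chronology tolls or restarts the period.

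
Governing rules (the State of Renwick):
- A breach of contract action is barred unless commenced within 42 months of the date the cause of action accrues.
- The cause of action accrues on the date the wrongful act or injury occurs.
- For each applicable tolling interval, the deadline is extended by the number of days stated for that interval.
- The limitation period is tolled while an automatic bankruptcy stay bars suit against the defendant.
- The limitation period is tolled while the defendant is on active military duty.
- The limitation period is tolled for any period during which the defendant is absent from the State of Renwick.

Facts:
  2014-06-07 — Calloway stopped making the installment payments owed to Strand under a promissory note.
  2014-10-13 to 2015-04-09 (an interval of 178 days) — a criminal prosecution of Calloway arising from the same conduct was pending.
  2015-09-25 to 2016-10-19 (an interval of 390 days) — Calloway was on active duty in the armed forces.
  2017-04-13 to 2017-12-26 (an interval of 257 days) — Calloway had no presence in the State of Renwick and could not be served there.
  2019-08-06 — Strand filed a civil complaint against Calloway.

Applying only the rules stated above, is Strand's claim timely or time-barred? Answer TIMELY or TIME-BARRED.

The claim accrued on 2014-06-07, when the wrongful act occurred.
42 months from 2014-06-07 is 2017-12-07.
The period was tolled for 390 days by the defendant's active military service (2015-09-25 to 2016-10-19), pushing the deadline to 2019-01-01.
The period was tolled for 257 days by the defendant's absence from the jurisdiction (2017-04-13 to 2017-12-26), pushing the deadline to 2019-09-15.
No stated provision tolls the period for a criminal prosecution, so the interval from 2014-10-13 to 2015-04-09 has no effect on the deadline.
The 2019-08-06 filing precedes the 2019-09-15 deadline; the claim is timely.

TIMELY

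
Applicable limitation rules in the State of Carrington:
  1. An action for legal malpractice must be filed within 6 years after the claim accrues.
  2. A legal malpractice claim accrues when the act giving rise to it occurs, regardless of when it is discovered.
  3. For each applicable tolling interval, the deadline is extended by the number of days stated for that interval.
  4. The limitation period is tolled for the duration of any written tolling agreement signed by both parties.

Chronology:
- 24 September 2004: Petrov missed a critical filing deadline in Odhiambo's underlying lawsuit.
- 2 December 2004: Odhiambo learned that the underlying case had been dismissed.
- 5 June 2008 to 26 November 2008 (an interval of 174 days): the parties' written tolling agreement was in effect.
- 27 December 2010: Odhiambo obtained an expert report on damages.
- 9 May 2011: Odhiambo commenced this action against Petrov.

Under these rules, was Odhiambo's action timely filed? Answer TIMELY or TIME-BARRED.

Because the rule ties accrual to occurrence, the claim accrued on 24 September 2004, not on the 2 December 2004 discovery date.
Adding the 6 years base period to 24 September 2004 gives a deadline of 24 September 2010, before any tolling.
The written tolling agreement from 5 June 2008 to 26 November 2008 tolled the period for 174 days, extending the deadline to 17 March 2011.
Nothing else in the chronology tolls or restarts the period.
Odhiambo filed on 9 May 2011, after the 17 March 2011 deadline, so the action is time-barred.

TIME-BARRED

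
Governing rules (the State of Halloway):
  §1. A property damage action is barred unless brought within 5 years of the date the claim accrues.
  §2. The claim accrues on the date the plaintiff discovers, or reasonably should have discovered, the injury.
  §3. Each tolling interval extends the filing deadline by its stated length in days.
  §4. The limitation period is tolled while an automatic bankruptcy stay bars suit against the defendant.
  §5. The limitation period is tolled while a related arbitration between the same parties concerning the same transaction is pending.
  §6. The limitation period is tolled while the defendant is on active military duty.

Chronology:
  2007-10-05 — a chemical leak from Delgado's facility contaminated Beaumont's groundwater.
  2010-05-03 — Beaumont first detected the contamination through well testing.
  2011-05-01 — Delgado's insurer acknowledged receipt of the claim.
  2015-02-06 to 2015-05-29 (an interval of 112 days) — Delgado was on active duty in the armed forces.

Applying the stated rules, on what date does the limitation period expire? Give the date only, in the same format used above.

2015-08-23

The claim did not accrue until Beaumont discovered the injury on 2010-05-03; the 2007-10-05 act date does not start the clock under the stated rule.
Adding the 5 years base period to 2010-05-03 gives a deadline of 2015-05-03, before any tolling.
The period was tolled for 112 days by the defendant's active military service (2015-02-06 to 2015-05-29), pushing the deadline to 2015-08-23.
The other events in the timeline have no effect on the limitation period under the stated rules.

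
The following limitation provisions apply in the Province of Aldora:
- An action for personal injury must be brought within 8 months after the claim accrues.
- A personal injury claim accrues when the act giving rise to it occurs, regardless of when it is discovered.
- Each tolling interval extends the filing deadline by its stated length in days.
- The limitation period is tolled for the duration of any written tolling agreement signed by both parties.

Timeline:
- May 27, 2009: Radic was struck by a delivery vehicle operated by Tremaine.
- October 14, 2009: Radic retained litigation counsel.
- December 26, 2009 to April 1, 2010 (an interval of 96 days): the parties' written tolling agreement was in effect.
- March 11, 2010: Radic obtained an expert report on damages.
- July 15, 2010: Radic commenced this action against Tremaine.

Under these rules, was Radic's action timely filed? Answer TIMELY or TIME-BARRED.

TIME-BARRED

The claim accrued on May 27, 2009, the date of the act.
Adding the 8 months base period to May 27, 2009 gives a deadline of January 27, 2010, before any tolling.
The period was tolled for 96 days by the written tolling agreement (December 26, 2009 to April 1, 2010), pushing the deadline to May 3, 2010.
None of the other events listed affects the running of the period under the stated rules.
The July 15, 2010 filing falls after the May 3, 2010 deadline; the claim is time-barred.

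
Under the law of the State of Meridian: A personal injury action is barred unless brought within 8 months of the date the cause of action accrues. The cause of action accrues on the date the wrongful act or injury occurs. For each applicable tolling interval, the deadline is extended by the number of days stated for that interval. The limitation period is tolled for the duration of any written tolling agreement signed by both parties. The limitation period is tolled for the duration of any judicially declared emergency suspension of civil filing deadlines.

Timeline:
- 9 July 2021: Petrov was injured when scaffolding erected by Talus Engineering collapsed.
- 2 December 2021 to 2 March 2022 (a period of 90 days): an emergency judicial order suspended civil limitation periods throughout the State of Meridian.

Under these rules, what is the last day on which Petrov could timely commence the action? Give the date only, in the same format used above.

7 June 2022

The limitation period began to run on 9 July 2021.
The untolled deadline — 8 months after 9 July 2021 — is 9 March 2022.
The period was tolled for 90 days by the emergency suspension of filing deadlines (2 December 2021 to 2 March 2022), pushing the deadline to 7 June 2022.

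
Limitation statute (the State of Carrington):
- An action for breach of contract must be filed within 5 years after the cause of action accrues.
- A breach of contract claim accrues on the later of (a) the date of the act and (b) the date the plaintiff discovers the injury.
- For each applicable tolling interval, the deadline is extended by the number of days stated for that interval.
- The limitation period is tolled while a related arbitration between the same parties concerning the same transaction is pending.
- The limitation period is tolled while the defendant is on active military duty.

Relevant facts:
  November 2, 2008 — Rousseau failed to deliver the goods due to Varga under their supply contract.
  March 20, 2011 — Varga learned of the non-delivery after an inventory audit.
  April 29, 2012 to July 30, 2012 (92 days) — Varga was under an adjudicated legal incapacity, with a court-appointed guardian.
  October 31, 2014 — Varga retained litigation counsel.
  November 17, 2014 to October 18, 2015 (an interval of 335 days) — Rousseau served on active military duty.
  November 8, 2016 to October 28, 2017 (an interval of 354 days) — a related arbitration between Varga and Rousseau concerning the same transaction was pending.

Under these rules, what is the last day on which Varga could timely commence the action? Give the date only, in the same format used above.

The claim accrued on March 20, 2011 — the later of the November 2, 2008 act and the March 20, 2011 discovery.
Adding the 5 years base period to March 20, 2011 gives a deadline of March 20, 2016, before any tolling.
The period was tolled for 335 days by the defendant's active military service (November 17, 2014 to October 18, 2015), pushing the deadline to February 18, 2017.
The pending related arbitration from November 8, 2016 to October 28, 2017 tolled the period for 354 days, extending the deadline to February 7, 2018.
No stated provision tolls the period for the plaintiff's incapacity, so the interval from April 29, 2012 to July 30, 2012 has no effect on the deadline.
Nothing else in the chronology tolls or restarts the period.

February 7, 2018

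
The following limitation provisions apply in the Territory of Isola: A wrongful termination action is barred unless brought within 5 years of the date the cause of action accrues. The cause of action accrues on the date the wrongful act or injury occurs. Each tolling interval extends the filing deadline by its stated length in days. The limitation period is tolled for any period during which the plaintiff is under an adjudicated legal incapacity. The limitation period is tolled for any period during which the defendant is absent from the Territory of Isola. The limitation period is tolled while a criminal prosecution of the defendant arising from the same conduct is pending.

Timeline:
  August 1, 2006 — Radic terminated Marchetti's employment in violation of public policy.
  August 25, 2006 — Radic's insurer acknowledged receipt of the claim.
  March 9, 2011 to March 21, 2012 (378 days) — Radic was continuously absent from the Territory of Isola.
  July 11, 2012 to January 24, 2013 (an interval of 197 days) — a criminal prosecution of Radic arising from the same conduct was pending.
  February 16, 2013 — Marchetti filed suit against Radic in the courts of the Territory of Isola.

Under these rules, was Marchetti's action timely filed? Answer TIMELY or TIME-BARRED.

The limitation period began to run on August 1, 2006.
5 years from August 1, 2006 is August 1, 2011.
The defendant's absence from the jurisdiction from March 9, 2011 to March 21, 2012 tolled the period for 378 days, extending the deadline to August 13, 2012.
The pending criminal prosecution from July 11, 2012 to January 24, 2013 tolled the period for 197 days, extending the deadline to February 26, 2013.
The other events in the timeline have no effect on the limitation period under the stated rules.
Marchetti filed on February 16, 2013, before the February 26, 2013 deadline, so the action is timely.

TIMELY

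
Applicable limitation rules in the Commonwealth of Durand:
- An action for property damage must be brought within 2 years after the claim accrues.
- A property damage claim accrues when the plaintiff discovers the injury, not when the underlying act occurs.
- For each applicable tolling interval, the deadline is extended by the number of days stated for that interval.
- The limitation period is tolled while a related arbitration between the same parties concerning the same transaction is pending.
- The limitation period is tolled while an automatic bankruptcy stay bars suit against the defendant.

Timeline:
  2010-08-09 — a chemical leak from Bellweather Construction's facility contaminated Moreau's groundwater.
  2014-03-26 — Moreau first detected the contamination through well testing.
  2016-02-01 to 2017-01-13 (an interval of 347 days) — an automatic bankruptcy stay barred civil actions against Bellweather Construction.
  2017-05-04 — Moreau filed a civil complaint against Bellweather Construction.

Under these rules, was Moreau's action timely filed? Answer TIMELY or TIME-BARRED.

TIME-BARRED

The claim did not accrue until Moreau discovered the injury on 2014-03-26; the 2010-08-09 act date does not start the clock under the stated rule.
Adding the 2 years base period to 2014-03-26 gives a deadline of 2016-03-26, before any tolling.
The automatic bankruptcy stay from 2016-02-01 to 2017-01-13 tolled the period for 347 days, extending the deadline to 2017-03-08.
Moreau filed on 2017-05-04, after the 2017-03-08 deadline, so the action is time-barred.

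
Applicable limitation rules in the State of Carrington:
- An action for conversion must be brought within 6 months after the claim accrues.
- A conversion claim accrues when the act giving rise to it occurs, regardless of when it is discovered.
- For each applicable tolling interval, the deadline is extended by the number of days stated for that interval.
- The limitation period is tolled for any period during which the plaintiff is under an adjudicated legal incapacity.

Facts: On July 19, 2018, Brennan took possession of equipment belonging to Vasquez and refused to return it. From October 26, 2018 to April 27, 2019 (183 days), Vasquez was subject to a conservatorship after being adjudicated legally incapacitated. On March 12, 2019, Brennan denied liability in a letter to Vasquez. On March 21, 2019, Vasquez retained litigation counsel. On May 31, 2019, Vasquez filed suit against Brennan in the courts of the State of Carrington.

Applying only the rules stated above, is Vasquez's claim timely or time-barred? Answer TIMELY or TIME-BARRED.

The limitation period began to run on July 19, 2018.
The untolled deadline — 6 months after July 19, 2018 — is January 19, 2019.
Because the plaintiff's legal incapacity ran from October 26, 2018 to April 27, 2019, the deadline is extended by 183 days to July 21, 2019.
The other events in the timeline have no effect on the limitation period under the stated rules.
The May 31, 2019 filing precedes the July 21, 2019 deadline; the claim is timely.

TIMELY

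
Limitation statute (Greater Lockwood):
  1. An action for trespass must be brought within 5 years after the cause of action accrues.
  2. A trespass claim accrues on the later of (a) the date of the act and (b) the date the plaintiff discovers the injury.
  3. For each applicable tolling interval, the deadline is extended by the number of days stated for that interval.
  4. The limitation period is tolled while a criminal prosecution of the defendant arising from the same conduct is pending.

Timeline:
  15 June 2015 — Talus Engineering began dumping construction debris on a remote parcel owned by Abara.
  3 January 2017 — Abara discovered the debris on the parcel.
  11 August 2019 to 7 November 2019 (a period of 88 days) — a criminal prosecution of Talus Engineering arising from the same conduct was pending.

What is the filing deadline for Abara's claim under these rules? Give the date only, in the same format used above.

Taking the later of the act (15 June 2015) and discovery (3 January 2017), the claim accrued on 3 January 2017.
Adding the 5 years base period to 3 January 2017 gives a deadline of 3 January 2022, before any tolling.
The pending criminal prosecution from 11 August 2019 to 7 November 2019 tolled the period for 88 days, extending the deadline to 1 April 2022.

1 April 2022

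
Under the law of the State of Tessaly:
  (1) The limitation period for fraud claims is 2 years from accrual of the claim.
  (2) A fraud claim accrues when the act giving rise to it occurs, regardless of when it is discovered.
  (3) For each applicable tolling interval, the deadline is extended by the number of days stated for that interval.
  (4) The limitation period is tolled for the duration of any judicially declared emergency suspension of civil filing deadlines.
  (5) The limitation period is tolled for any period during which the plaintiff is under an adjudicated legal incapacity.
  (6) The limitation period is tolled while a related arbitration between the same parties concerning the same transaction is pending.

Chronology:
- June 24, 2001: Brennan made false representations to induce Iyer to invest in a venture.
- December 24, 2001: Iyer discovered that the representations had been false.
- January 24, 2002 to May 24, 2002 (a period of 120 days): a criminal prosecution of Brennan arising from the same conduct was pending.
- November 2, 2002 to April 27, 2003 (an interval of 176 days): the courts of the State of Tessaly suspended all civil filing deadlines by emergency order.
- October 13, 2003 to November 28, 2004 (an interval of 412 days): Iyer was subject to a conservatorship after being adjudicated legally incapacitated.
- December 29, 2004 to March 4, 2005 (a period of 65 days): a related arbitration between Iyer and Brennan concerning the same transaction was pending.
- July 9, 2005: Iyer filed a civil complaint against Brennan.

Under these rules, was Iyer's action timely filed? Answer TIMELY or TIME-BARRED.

TIME-BARRED

Because the rule ties accrual to occurrence, the claim accrued on June 24, 2001, not on the December 24, 2001 discovery date.
Adding the 2 years base period to June 24, 2001 gives a deadline of June 24, 2003, before any tolling.
The period was tolled for 176 days by the emergency suspension of filing deadlines (November 2, 2002 to April 27, 2003), pushing the deadline to December 17, 2003.
The plaintiff's legal incapacity from October 13, 2003 to November 28, 2004 tolled the period for 412 days, extending the deadline to February 1, 2005.
Because the pending related arbitration ran from December 29, 2004 to March 4, 2005, the deadline is extended by 65 days to April 7, 2005.
The pending criminal prosecution from January 24, 2002 to May 24, 2002 does not toll the period, because no stated rule makes a criminal prosecution a tolling event.
Iyer filed on July 9, 2005, after the April 7, 2005 deadline, so the action is time-barred.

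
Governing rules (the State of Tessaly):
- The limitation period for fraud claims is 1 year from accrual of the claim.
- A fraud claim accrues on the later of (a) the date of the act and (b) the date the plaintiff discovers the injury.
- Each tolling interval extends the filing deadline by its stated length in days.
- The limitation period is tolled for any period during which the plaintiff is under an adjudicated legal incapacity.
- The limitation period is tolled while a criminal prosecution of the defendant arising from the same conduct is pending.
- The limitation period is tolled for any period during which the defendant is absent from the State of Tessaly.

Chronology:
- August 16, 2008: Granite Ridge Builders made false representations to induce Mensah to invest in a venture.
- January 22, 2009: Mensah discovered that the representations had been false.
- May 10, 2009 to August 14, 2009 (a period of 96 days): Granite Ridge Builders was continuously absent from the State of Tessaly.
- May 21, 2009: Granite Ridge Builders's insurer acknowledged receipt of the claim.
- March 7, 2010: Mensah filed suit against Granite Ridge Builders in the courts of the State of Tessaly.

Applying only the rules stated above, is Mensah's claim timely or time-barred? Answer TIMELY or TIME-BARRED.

Taking the later of the act (August 16, 2008) and discovery (January 22, 2009), the claim accrued on January 22, 2009.
Adding the 1 year base period to January 22, 2009 gives a deadline of January 22, 2010, before any tolling.
The defendant's absence from the jurisdiction from May 10, 2009 to August 14, 2009 tolled the period for 96 days, extending the deadline to April 28, 2010.
Nothing else in the chronology tolls or restarts the period.
The March 7, 2010 filing precedes the April 28, 2010 deadline; the claim is timely.

TIMELY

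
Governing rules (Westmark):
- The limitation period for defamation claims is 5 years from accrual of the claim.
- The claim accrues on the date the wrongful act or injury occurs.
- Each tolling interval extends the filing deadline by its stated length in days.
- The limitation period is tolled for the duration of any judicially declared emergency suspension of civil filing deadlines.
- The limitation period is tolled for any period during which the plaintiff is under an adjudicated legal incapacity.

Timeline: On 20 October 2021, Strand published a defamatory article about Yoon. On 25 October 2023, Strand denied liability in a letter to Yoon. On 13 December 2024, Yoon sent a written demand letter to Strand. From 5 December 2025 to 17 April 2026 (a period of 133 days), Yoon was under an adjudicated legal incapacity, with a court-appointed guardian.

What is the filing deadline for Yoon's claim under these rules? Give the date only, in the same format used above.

The claim accrued on 20 October 2021, when the wrongful act occurred.
Adding the 5 years base period to 20 October 2021 gives a deadline of 20 October 2026, before any tolling.
The period was tolled for 133 days by the plaintiff's legal incapacity (5 December 2025 to 17 April 2026), pushing the deadline to 2 March 2027.
Nothing else in the chronology tolls or restarts the period.

2 March 2027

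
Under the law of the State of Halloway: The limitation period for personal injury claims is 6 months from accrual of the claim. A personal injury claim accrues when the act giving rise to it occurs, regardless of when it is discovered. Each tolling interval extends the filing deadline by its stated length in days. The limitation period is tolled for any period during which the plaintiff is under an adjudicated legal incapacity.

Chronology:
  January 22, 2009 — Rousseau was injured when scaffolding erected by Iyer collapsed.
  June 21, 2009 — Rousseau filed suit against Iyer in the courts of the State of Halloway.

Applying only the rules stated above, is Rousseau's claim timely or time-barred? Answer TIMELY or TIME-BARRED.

TIMELY

The claim accrued on January 22, 2009, the date of the act.
Adding the 6 months base period to January 22, 2009 gives a deadline of July 22, 2009, before any tolling.
Filing on June 21, 2009 beat the July 22, 2009 deadline — the action is timely.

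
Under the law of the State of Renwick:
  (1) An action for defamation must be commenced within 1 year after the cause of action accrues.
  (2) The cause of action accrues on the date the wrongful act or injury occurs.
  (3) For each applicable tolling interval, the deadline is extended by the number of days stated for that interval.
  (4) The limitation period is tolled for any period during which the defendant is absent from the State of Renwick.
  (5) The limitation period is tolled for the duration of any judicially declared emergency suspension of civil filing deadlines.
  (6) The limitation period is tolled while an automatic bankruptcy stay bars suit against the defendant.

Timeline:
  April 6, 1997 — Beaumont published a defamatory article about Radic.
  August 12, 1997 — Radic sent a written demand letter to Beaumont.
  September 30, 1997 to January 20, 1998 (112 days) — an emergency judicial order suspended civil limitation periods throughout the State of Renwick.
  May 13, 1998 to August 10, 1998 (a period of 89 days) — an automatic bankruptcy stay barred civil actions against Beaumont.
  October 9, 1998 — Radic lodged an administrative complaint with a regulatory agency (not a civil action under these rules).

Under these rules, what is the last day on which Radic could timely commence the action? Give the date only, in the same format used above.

October 24, 1998

The claim accrued on April 6, 1997, when the wrongful act occurred.
The untolled deadline — 1 year after April 6, 1997 — is April 6, 1998.
Because the emergency suspension of filing deadlines ran from September 30, 1997 to January 20, 1998, the deadline is extended by 112 days to July 27, 1998.
The period was tolled for 89 days by the automatic bankruptcy stay (May 13, 1998 to August 10, 1998), pushing the deadline to October 24, 1998.
Nothing else in the chronology tolls or restarts the period.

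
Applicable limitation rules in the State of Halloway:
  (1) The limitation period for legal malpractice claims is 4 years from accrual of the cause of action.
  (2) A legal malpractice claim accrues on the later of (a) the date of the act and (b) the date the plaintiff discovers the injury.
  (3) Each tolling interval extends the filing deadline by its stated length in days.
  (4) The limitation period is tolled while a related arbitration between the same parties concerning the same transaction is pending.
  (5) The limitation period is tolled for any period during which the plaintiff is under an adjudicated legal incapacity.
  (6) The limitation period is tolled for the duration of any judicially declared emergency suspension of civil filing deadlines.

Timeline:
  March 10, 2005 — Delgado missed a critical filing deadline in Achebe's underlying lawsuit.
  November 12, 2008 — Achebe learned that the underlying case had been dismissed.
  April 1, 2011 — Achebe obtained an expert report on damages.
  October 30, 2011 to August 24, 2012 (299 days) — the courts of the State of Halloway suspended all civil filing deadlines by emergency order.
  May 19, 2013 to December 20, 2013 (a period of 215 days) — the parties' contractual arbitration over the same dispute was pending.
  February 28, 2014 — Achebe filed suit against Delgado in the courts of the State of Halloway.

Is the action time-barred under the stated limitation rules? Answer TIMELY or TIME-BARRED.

The claim accrued on November 12, 2008 — the later of the March 10, 2005 act and the November 12, 2008 discovery.
Adding the 4 years base period to November 12, 2008 gives a deadline of November 12, 2012, before any tolling.
The emergency suspension of filing deadlines from October 30, 2011 to August 24, 2012 tolled the period for 299 days, extending the deadline to September 7, 2013.
The pending related arbitration from May 19, 2013 to December 20, 2013 tolled the period for 215 days, extending the deadline to April 10, 2014.
Nothing else in the chronology tolls or restarts the period.
Filing on February 28, 2014 beat the April 10, 2014 deadline — the action is timely.

TIMELY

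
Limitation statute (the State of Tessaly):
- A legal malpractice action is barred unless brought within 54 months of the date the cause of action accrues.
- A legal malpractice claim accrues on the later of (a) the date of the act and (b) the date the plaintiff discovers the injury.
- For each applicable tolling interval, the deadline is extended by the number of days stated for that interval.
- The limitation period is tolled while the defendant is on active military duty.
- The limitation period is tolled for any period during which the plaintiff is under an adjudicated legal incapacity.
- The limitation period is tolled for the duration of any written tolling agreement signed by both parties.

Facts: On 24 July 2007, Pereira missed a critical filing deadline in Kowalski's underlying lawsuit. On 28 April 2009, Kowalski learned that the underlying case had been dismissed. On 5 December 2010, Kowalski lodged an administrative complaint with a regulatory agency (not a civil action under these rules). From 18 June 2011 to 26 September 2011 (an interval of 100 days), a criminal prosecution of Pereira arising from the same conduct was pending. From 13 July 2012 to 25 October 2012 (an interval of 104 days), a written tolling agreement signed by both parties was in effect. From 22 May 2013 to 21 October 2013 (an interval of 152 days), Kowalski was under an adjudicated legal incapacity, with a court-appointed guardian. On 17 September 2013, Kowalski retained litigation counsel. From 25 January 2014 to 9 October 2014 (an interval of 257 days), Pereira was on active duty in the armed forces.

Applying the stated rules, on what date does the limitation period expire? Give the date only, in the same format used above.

25 March 2015

Taking the later of the act (24 July 2007) and discovery (28 April 2009), the claim accrued on 28 April 2009.
Adding the 54 months base period to 28 April 2009 gives a deadline of 28 October 2013, before any tolling.
The period was tolled for 104 days by the written tolling agreement (13 July 2012 to 25 October 2012), pushing the deadline to 9 February 2014.
The plaintiff's legal incapacity from 22 May 2013 to 21 October 2013 tolled the period for 152 days, extending the deadline to 11 July 2014.
The defendant's active military service from 25 January 2014 to 9 October 2014 tolled the period for 257 days, extending the deadline to 25 March 2015.
No stated provision tolls the period for a criminal prosecution, so the interval from 18 June 2011 to 26 September 2011 has no effect on the deadline.
Nothing else in the chronology tolls or restarts the period.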